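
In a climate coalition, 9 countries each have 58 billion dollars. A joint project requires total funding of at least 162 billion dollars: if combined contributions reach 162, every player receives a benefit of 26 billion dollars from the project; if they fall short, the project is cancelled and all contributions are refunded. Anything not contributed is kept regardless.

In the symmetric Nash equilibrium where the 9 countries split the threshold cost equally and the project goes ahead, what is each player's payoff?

66 billion dollars

Equal share of the threshold: 162/9 = 18.
At this profile no one gains by cutting their contribution: any cut drops the total below 162, the project is cancelled, contributions are refunded, and the deviator ends with 58, which is less than 58 − 18 + 26 = 66. Contributing more than 18 just wastes the excess. So contributing exactly 18 is a best response.
Each player's payoff: 58 − 18 + 26 = 66.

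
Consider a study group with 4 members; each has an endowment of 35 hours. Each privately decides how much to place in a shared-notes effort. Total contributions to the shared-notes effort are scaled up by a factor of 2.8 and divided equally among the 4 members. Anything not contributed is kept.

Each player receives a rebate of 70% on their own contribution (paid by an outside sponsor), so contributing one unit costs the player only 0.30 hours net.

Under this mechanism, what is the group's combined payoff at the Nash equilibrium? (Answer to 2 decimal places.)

The effective private return per unit is now (2.8/4) / 0.30 = 2.3333 > 1, so every player's dominant strategy flips to full contribution.
At the Nash equilibrium everyone contributes 35. Group total payoff = 4 × (35 × 0.70 + 2.8 × 35) = 490.00.

490.00 hours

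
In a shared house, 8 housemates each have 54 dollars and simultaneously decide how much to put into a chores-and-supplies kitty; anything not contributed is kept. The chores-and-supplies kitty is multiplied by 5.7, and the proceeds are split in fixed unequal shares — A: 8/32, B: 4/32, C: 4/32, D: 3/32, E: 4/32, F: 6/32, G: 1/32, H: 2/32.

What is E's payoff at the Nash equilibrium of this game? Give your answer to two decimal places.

Each unit j contributes comes back to j as 5.7 × (j's share), so j prefers to contribute only if that share exceeds 1/5.7 = 0.1754; otherwise keeping the unit dominates.
A and F clear that bar, contributing 54 each; the remaining 6 contribute 0. Total contributed: 108.
E keeps 54 and receives 5.7 × 108 × 4/32 = 76.95 from the chores-and-supplies kitty, for a payoff of 130.95.

130.95 dollars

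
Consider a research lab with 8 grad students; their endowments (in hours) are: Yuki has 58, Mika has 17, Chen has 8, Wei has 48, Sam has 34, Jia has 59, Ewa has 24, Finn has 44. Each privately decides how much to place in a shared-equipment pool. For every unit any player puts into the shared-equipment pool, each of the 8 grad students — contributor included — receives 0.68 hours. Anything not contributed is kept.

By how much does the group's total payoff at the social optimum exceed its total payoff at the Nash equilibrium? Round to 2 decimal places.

The private return per contributed unit is 0.68 < 1 for everyone, so the Nash equilibrium is zero contribution and the group total is Σ E_j = 58 + 17 + 8 + 48 + 34 + 59 + 24 + 44 = 292.
Each contributed unit returns 5.440 to the group, so the social optimum is full contribution by everyone: group total = 5.440 × 292 = 1588.48.
Efficiency loss = (5.440 − 1) × 292 = 1296.48.

1296.48 hours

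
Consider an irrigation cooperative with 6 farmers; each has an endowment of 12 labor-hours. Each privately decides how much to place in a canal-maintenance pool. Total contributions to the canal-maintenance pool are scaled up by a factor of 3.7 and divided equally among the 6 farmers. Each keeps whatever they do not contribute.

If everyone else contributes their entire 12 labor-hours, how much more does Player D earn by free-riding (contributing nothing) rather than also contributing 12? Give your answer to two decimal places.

Switching from a contribution of 12 to 0 lets Player D keep an extra 12 labor-hours, but lowers the canal-maintenance pool by 12, which costs Player D their own share of that drop: 3.7/6 × 12 = 7.40.
Net gain = 12 − 7.40 = 4.60. The private return per contributed unit (0.6167) is below 1, so free-riding is indeed the best response regardless of what the others do.

4.60 labor-hours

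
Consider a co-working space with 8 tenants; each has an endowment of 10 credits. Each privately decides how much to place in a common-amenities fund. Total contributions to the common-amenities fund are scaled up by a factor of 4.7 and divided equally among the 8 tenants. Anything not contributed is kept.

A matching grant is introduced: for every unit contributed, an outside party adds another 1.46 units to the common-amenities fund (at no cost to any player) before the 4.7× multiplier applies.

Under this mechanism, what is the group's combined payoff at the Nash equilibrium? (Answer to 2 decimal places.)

924.96 credits

With the mechanism, a contributed unit returns 4.7 × 2.46 / 8 = 1.4453 per unit of net cost to the contributor — now above 1 — so contributing fully is weakly dominant for every player.
So the Nash equilibrium is full contribution by all 8; the group earns 4.7 × 2.46 × 80 = 924.96.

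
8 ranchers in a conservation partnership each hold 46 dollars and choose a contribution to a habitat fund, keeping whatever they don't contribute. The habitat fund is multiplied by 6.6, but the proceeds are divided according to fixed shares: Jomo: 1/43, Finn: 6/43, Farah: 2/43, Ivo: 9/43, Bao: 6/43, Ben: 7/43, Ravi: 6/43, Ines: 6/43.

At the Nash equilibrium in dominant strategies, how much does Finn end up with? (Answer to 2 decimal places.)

130.73 dollars

Each unit j contributes comes back to j as 6.6 × (j's share), so j prefers to contribute only if that share exceeds 1/6.6 = 0.1515; otherwise keeping the unit dominates.
The shares above 0.1515 belong to Ivo and Ben, contributing 46 each; the remaining 6 contribute 0. Total contributed: 92.
Finn keeps 46 and receives 6.6 × 92 × 6/43 = 84.73 from the habitat fund, for a payoff of 130.73.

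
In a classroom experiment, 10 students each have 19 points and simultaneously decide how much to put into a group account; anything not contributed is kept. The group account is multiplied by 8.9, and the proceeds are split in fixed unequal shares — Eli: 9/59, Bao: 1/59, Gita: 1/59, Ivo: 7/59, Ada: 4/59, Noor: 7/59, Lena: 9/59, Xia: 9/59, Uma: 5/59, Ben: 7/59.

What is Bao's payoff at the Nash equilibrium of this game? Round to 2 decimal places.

36.20 points

Each unit j contributes comes back to j as 8.9 × (j's share), so j prefers to contribute only if that share exceeds 1/8.9 = 0.1124; otherwise keeping the unit dominates.
Eli, Ivo, Noor, Lena, Xia and Ben clear that bar, contributing 19 each; the remaining 4 contribute 0. Total contributed: 114.
Bao keeps 19 and receives 8.9 × 114 × 1/59 = 17.20 from the group account, for a payoff of 36.20.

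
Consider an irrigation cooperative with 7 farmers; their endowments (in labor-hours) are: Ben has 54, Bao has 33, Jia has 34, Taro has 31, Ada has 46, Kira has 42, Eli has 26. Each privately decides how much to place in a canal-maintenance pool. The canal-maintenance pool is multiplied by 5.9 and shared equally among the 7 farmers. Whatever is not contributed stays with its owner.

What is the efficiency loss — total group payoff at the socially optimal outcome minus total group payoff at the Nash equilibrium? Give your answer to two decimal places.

The private return per contributed unit is 5.9/7 = 0.8429 < 1 for every player regardless of endowment, so the Nash equilibrium is zero contribution and the group total is Σ E_j = 54 + 33 + 34 + 31 + 46 + 42 + 26 = 266.
Each contributed unit returns 5.900 to the group, so the social optimum is full contribution by everyone: group total = 5.900 × 266 = 1569.40.
Efficiency loss = (5.900 − 1) × 266 = 1303.40.

1303.40 labor-hours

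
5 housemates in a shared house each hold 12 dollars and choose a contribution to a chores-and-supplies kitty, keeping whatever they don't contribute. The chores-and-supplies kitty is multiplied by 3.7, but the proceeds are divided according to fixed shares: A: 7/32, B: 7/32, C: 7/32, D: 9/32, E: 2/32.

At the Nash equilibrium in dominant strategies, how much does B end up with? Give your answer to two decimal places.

For player j, contributing a unit is worthwhile iff 3.7 × (j's share) ≥ 1, i.e. iff j's share is at least 0.2703.
D alone (share 9/32) is above the threshold, contributing 12; the remaining 4 contribute 0. Total contributed: 12.
B keeps 12 and receives 3.7 × 12 × 7/32 = 9.71 from the chores-and-supplies kitty, for a payoff of 21.71.

21.71 dollars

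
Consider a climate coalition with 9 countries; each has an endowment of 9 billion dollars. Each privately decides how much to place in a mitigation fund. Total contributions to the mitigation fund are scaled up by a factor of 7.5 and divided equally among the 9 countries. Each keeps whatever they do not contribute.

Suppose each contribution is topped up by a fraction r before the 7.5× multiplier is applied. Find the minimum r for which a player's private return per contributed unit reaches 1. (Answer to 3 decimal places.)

0.200

With matching at rate r, one contributed unit becomes (1 + r) in the mitigation fund and returns 7.5 × (1 + r) / 9 to the contributor.
Setting this equal to 1: 1 + r = 9/7.5 = 1.2000.
So the minimum matching rate is r = 1.2000 − 1 = 0.200.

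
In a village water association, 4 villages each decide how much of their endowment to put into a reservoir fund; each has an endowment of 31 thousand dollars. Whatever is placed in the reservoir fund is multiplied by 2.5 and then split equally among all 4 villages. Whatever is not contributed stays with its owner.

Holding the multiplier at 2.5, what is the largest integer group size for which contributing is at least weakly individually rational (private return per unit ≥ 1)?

2

Private return per unit is 2.5/(group size), which is ≥ 1 whenever the group size is ≤ 2.5.
The largest such integer is 2.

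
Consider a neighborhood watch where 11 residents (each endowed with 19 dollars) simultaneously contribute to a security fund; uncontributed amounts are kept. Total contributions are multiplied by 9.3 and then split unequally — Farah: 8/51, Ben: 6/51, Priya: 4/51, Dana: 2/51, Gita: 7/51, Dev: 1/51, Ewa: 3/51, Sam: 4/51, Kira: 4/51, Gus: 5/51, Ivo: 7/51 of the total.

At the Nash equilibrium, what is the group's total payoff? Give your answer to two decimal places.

For player j, contributing a unit is worthwhile iff 9.3 × (j's share) ≥ 1, i.e. iff j's share is at least 0.1075.
Farah, Ben, Gita and Ivo clear that bar, contributing 19 each; the remaining 7 contribute 0. Total contributed: 76.
The security fund pays out 9.3 × 76 = 706.80 in total (split across the unequal shares, but the aggregate is all that matters for the group sum).
The 7 free-riders keep 19 each, adding 133. Group total = 133 + 706.80 = 839.80.

839.80 dollars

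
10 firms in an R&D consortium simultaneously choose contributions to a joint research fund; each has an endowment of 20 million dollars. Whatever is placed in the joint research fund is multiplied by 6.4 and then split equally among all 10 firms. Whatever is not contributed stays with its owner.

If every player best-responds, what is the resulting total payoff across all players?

Each contributed unit returns 6.4/10 = 0.6400 to its contributor — below 1 — so contributing 0 is dominant for every player. At the Nash equilibrium everyone keeps their 20, and the group total is 10 × 20 = 200.

200.00 million dollars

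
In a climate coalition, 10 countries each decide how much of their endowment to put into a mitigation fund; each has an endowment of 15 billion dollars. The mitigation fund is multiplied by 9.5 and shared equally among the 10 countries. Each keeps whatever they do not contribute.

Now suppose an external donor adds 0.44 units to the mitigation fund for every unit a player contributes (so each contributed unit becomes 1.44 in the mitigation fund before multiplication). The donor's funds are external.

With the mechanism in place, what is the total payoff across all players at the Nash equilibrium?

2052.00 billion dollars

The effective private return per unit is now 9.5 × 1.44 / 10 = 1.3680 > 1, so every player's dominant strategy flips to full contribution.
So the Nash equilibrium is full contribution by all 10; the group earns 9.5 × 1.44 × 150 = 2052.00.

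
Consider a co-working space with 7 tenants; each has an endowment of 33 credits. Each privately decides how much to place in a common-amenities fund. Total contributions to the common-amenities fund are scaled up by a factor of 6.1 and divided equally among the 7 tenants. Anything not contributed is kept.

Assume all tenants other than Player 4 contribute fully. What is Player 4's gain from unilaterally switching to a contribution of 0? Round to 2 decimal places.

4.24 credits

Switching from a contribution of 33 to 0 lets Player 4 keep an extra 33 credits, but lowers the common-amenities fund by 33, which costs Player 4 their own share of that drop: 6.1/7 × 33 = 28.76.
Net gain = 33 − 28.76 = 4.24. The private return per contributed unit (0.8714) is below 1, so free-riding is indeed the best response regardless of what the others do.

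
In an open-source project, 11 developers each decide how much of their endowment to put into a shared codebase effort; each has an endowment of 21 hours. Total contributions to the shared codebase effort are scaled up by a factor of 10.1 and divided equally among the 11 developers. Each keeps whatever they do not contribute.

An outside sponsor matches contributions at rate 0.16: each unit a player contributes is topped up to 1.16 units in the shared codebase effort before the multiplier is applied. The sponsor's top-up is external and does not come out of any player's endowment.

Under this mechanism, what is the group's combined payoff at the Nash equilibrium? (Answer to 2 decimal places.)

2706.40 hours

Under the mechanism each unit contributed yields 10.1 × 1.16 / 11 = 1.0651 back to its contributor per unit of net cost, which exceeds 1, making full contribution the dominant choice for everyone.
So the Nash equilibrium is full contribution by all 11; the group earns 10.1 × 1.16 × 231 = 2706.40.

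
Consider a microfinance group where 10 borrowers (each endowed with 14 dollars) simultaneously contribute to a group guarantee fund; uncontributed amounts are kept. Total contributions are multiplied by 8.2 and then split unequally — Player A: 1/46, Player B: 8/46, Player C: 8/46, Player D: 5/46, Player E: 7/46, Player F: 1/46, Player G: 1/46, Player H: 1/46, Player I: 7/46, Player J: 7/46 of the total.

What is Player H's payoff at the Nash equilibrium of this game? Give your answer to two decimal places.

26.48 dollars

A player with share s gets back 8.2·s per unit contributed, so full contribution is dominant for anyone with s > 1/8.2 = 0.1220 and zero contribution is dominant for anyone below.
Player B, Player C, Player E, Player I and Player J are above the threshold, contributing 14 each; the remaining 5 contribute 0. Total contributed: 70.
Player H keeps 14 and receives 8.2 × 70 × 1/46 = 12.48 from the group guarantee fund, for a payoff of 26.48.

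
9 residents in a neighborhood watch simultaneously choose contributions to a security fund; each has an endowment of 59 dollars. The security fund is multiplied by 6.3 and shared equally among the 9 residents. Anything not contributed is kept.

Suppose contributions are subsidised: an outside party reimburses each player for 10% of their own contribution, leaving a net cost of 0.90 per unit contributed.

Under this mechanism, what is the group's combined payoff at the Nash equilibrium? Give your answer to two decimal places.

531.00 dollars

Even with the mechanism, each unit contributed returns only (6.3/9) / 0.90 = 0.7778 per unit of net cost, so contributing nothing is still dominant.
Everyone keeps their endowment and the group total is 9 × 59 = 531.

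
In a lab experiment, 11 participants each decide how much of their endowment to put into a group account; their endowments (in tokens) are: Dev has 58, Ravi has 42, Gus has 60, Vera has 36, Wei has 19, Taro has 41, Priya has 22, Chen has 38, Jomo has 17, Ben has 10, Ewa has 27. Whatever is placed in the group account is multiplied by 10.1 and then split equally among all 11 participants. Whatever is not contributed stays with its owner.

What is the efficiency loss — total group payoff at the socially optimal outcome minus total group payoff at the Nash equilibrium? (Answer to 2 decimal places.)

The private return per contributed unit is 10.1/11 = 0.9182 < 1 for every player regardless of endowment, so the Nash equilibrium is zero contribution and the group total is Σ E_j = 58 + 42 + 60 + 36 + 19 + 41 + 22 + 38 + 17 + 10 + 27 = 370.
Each contributed unit returns 10.100 to the group, so the social optimum is full contribution by everyone: group total = 10.100 × 370 = 3737.00.
Efficiency loss = (10.100 − 1) × 370 = 3367.00.

3367.00 tokens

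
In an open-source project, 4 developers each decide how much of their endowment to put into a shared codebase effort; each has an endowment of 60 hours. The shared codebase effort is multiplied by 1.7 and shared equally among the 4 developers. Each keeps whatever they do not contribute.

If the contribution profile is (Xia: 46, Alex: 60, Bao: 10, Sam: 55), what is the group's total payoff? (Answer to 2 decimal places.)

359.70 hours

Total contributed: 46 + 60 + 10 + 55 = 171; total kept: 4 × 60 − 171 = 69.
The shared codebase effort pays out 1.7 × 171 = 290.70 in aggregate.
Group total = 69 + 290.70 = 359.70.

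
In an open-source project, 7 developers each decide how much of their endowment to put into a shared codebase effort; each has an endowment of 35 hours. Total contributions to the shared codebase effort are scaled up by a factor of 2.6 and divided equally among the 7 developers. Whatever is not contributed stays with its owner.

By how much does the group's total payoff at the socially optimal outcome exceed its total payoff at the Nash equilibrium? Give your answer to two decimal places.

Each contributed unit returns 2.6/7 = 0.3714 to its contributor — below 1 — so contributing 0 is dominant for every player. At the Nash equilibrium everyone keeps their 35, and the group total is 7 × 35 = 245.
Each contributed unit returns 2.600 to the group as a whole (0.3714 to each of 7 players), which exceeds 1, so the social optimum is full contribution: group total = 2.600 × 245 = 637.00.
Efficiency loss = 637.00 − 245 = 392.00.

392.00 hours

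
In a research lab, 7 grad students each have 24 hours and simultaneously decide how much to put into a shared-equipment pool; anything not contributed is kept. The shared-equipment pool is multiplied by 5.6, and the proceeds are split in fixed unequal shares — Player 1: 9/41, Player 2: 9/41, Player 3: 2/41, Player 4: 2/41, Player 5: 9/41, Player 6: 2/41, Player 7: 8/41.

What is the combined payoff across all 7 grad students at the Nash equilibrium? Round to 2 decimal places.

For player j, contributing a unit is worthwhile iff 5.6 × (j's share) ≥ 1, i.e. iff j's share is at least 0.1786.
Player 1, Player 2, Player 5 and Player 7 clear that bar, contributing 24 each; the remaining 3 contribute 0. Total contributed: 96.
The shared-equipment pool pays out 5.6 × 96 = 537.60 in total (split across the unequal shares, but the aggregate is all that matters for the group sum).
The 3 free-riders keep 24 each, adding 72. Group total = 72 + 537.60 = 609.60.

609.60 hours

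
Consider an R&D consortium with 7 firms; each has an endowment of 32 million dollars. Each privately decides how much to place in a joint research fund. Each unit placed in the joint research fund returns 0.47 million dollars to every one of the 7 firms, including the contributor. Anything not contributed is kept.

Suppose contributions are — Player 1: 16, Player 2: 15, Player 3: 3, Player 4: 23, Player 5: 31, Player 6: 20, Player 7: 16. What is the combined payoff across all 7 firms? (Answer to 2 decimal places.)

507.96 million dollars

Total contributed: 16 + 15 + 3 + 23 + 31 + 20 + 16 = 124; total kept: 7 × 32 − 124 = 100.
The joint research fund pays out 0.47 × 7 × 124 = 407.96 in aggregate.
Group total = 100 + 407.96 = 507.96.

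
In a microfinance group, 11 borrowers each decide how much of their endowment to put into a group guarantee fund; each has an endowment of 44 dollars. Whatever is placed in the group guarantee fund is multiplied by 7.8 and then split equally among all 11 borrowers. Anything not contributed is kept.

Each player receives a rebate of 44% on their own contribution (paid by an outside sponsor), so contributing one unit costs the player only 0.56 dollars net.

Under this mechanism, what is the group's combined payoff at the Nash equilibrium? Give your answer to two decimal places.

The effective private return per unit is now (7.8/11) / 0.56 = 1.2662 > 1, so every player's dominant strategy flips to full contribution.
So the Nash equilibrium is full contribution by all 11; the group earns 11 × (44 × 0.44 + 7.8 × 44) = 3988.16.

3988.16 dollars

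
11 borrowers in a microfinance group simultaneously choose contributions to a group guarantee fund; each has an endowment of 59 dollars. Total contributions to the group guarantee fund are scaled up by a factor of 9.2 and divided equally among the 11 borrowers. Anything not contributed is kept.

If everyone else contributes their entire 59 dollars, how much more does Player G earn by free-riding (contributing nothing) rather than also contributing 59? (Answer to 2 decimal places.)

Switching from a contribution of 59 to 0 lets Player G keep an extra 59 dollars, but lowers the group guarantee fund by 59, which costs Player G their own share of that drop: 9.2/11 × 59 = 49.35.
Net gain = 59 − 49.35 = 9.65. The private return per contributed unit (0.8364) is below 1, so free-riding is indeed the best response regardless of what the others do.

9.65 dollars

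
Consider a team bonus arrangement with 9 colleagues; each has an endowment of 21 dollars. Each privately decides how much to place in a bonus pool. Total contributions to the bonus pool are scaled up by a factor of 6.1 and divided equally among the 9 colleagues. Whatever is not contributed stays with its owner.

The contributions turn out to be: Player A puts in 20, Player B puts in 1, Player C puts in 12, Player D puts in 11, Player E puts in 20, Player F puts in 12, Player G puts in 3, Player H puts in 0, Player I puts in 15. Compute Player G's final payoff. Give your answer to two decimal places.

81.71 dollars

Total contributed: 20 + 1 + 12 + 11 + 20 + 12 + 3 + 0 + 15 = 94.
Each receives 6.1 × 94 / 9 = 63.71 from the bonus pool.
Player G keeps 21 − 3 = 18, so Player G's payoff is 18 + 63.71 = 81.71.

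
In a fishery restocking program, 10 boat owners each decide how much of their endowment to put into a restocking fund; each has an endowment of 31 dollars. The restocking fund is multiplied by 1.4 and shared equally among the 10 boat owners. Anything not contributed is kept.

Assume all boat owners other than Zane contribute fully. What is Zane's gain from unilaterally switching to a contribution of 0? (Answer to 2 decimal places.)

Switching from a contribution of 31 to 0 lets Zane keep an extra 31 dollars, but lowers the restocking fund by 31, which costs Zane their own share of that drop: 1.4/10 × 31 = 4.34.
Net gain = 31 − 4.34 = 26.66. The private return per contributed unit (0.1400) is below 1, so free-riding is indeed the best response regardless of what the others do.

26.66 dollars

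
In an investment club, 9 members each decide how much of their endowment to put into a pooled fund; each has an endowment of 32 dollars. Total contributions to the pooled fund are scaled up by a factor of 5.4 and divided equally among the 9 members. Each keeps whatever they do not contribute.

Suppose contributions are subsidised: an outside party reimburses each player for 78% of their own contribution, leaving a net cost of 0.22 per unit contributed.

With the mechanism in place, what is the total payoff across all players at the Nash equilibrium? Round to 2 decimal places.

1779.84 dollars

With the mechanism, a contributed unit returns (5.4/9) / 0.22 = 2.7273 per unit of net cost to the contributor — now above 1 — so contributing fully is weakly dominant for every player.
So the Nash equilibrium is full contribution by all 9; the group earns 9 × (32 × 0.78 + 5.4 × 32) = 1779.84.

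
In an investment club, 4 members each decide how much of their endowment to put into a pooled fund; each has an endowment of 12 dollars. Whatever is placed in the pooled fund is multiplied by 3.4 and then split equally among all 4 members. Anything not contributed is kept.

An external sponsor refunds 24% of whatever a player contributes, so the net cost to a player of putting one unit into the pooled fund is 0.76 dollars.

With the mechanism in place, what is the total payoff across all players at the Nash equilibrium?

Under the mechanism each unit contributed yields (3.4/4) / 0.76 = 1.1184 back to its contributor per unit of net cost, which exceeds 1, making full contribution the dominant choice for everyone.
At the Nash equilibrium everyone contributes 12. Group total payoff = 4 × (12 × 0.24 + 3.4 × 12) = 174.72.

174.72 dollars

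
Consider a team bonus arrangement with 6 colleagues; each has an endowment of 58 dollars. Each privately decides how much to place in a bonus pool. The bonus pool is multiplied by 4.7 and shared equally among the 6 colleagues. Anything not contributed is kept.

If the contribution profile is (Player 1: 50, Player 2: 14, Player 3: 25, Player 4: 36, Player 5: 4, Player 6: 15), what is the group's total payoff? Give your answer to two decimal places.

Total contributed: 50 + 14 + 25 + 36 + 4 + 15 = 144; total kept: 6 × 58 − 144 = 204.
The bonus pool pays out 4.7 × 144 = 676.80 in aggregate.
Group total = 204 + 676.80 = 880.80.

880.80 dollars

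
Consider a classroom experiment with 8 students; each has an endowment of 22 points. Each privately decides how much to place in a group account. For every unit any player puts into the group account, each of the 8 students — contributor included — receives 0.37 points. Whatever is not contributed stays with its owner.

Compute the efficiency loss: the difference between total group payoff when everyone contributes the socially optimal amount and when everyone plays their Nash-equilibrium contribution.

344.96 points

The private return per contributed unit is 0.37 < 1, so contributing 0 is dominant for every player. At the Nash equilibrium everyone keeps their 22, and the group total is 8 × 22 = 176.
Each contributed unit returns 2.960 to the group as a whole (0.37 to each of 8 players), which exceeds 1, so the social optimum is full contribution: group total = 2.960 × 176 = 520.96.
Efficiency loss = 520.96 − 176 = 344.96.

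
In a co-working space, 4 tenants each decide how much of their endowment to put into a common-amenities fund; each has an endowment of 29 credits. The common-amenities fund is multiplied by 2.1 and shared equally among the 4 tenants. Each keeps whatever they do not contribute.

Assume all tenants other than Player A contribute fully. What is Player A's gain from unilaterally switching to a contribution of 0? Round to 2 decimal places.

Switching from a contribution of 29 to 0 lets Player A keep an extra 29 credits, but lowers the common-amenities fund by 29, which costs Player A their own share of that drop: 2.1/4 × 29 = 15.22.
Net gain = 29 − 15.22 = 13.78. The private return per contributed unit (0.5250) is below 1, so free-riding is indeed the best response regardless of what the others do.

13.78 credits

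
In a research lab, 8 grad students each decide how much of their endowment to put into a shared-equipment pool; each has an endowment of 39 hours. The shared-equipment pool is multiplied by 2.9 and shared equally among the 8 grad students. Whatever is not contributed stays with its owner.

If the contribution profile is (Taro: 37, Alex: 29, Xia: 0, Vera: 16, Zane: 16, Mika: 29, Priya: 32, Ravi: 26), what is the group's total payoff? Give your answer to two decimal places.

Total contributed: 37 + 29 + 0 + 16 + 16 + 29 + 32 + 26 = 185; total kept: 8 × 39 − 185 = 127.
The shared-equipment pool pays out 2.9 × 185 = 536.50 in aggregate.
Group total = 127 + 536.50 = 663.50.

663.50 hours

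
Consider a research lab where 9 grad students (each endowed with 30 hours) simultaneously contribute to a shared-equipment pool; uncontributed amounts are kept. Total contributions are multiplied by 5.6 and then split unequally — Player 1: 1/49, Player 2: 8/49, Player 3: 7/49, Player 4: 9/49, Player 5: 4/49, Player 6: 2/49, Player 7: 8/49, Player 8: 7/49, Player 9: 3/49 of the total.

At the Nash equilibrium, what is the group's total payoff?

408.00 hours

Player j's private return per contributed unit is 5.6 × (j's share). Contributing is weakly dominant for j when that share is at least 1/5.6 = 0.1786, and contributing 0 is dominant otherwise.
Player 4 alone (share 9/49) is above the threshold, contributing 30; the remaining 8 contribute 0. Total contributed: 30.
The shared-equipment pool pays out 5.6 × 30 = 168.00 in total (split across the unequal shares, but the aggregate is all that matters for the group sum).
The 8 free-riders keep 30 each, adding 240. Group total = 240 + 168.00 = 408.00.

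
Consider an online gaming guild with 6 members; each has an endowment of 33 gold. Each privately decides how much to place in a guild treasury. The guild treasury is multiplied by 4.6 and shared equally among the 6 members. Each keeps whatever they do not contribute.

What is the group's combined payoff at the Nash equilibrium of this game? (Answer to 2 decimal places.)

198.00 gold

Each contributed unit returns 4.6/6 = 0.7667 to its contributor — below 1 — so contributing 0 is dominant for every player. At the Nash equilibrium everyone keeps their 33, and the group total is 6 × 33 = 198.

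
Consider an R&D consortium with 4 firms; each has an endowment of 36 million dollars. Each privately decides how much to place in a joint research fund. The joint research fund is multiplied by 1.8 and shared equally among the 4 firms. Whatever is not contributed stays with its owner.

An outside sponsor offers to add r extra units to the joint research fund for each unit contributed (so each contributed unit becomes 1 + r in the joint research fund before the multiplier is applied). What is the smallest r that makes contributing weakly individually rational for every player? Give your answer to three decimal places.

1.222

With matching at rate r, one contributed unit becomes (1 + r) in the joint research fund and returns 1.8 × (1 + r) / 4 to the contributor.
Setting this equal to 1: 1 + r = 4/1.8 = 2.2222.
So the minimum matching rate is r = 2.2222 − 1 = 1.222.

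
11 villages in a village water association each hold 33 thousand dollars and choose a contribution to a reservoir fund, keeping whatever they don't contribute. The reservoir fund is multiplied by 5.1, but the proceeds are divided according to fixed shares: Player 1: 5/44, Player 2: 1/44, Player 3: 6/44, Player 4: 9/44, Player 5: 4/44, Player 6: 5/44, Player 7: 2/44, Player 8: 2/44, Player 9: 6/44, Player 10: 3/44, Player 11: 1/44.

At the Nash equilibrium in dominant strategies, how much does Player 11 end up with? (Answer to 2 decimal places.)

36.83 thousand dollars

Each unit j contributes comes back to j as 5.1 × (j's share), so j prefers to contribute only if that share exceeds 1/5.1 = 0.1961; otherwise keeping the unit dominates.
The only share above 0.1961 is Player 4's 9/44, contributing 33; the remaining 10 contribute 0. Total contributed: 33.
Player 11 keeps 33 and receives 5.1 × 33 × 1/44 = 3.83 from the reservoir fund, for a payoff of 36.83.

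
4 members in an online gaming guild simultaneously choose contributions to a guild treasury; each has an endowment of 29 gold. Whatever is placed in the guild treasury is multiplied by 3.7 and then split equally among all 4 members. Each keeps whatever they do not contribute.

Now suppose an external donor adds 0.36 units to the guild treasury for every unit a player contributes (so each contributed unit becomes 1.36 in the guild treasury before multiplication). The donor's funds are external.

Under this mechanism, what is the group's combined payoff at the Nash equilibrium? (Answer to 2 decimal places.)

The effective private return per unit is now 3.7 × 1.36 / 4 = 1.2580 > 1, so every player's dominant strategy flips to full contribution.
So the Nash equilibrium is full contribution by all 4; the group earns 3.7 × 1.36 × 116 = 583.71.

583.71 gold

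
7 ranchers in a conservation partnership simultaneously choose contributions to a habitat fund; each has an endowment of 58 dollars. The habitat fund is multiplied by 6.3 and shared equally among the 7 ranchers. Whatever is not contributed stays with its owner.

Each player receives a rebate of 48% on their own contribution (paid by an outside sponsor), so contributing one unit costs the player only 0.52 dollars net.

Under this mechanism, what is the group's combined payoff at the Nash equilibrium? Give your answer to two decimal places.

Under the mechanism each unit contributed yields (6.3/7) / 0.52 = 1.7308 back to its contributor per unit of net cost, which exceeds 1, making full contribution the dominant choice for everyone.
At the Nash equilibrium everyone contributes 58. Group total payoff = 7 × (58 × 0.48 + 6.3 × 58) = 2752.68.

2752.68 dollars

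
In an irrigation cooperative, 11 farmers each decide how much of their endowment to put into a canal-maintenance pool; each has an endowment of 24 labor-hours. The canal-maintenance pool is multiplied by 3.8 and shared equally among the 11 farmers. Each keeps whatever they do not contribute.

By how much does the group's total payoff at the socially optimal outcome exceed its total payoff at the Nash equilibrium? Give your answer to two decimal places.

739.20 labor-hours

Each contributed unit returns 3.8/11 = 0.3455 to its contributor — below 1 — so contributing 0 is dominant for every player. At the Nash equilibrium everyone keeps their 24, and the group total is 11 × 24 = 264.
Each contributed unit returns 3.800 to the group as a whole (0.3455 to each of 11 players), which exceeds 1, so the social optimum is full contribution: group total = 3.800 × 264 = 1003.20.
Efficiency loss = 1003.20 − 264 = 739.20.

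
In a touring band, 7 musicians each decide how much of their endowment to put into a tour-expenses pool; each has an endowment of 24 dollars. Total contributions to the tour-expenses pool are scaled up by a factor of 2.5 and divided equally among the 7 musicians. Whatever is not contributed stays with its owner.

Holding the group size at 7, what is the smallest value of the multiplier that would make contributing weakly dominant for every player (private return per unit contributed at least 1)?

7

A contributed unit returns (multiplier)/7 to its contributor.
This reaches 1 exactly when the multiplier is 7.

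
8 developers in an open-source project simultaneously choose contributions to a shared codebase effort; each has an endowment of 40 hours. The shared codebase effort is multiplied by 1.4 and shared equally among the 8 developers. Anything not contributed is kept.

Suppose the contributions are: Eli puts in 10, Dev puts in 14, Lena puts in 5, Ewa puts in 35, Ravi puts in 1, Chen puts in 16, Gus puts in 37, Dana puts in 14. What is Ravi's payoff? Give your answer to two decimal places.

62.10 hours

Total contributed: 10 + 14 + 5 + 35 + 1 + 16 + 37 + 14 = 132.
Each receives 1.4 × 132 / 8 = 23.10 from the shared codebase effort.
Ravi keeps 40 − 1 = 39, so Ravi's payoff is 39 + 23.10 = 62.10.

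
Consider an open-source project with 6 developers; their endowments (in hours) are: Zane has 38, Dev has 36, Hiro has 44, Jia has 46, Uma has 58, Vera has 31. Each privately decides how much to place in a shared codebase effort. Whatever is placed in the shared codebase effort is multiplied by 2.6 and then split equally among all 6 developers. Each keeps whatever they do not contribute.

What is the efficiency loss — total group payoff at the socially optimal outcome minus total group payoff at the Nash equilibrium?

The private return per contributed unit is 2.6/6 = 0.4333 < 1 for every player regardless of endowment, so the Nash equilibrium is zero contribution and the group total is Σ E_j = 38 + 36 + 44 + 46 + 58 + 31 = 253.
Each contributed unit returns 2.600 to the group, so the social optimum is full contribution by everyone: group total = 2.600 × 253 = 657.80.
Efficiency loss = (2.600 − 1) × 253 = 404.80.

404.80 hours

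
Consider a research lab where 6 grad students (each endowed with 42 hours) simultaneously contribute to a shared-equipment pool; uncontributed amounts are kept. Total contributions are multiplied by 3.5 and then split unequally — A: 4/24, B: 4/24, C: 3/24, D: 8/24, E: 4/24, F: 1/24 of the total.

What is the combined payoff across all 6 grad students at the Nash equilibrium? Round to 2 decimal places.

A player with share s gets back 3.5·s per unit contributed, so full contribution is dominant for anyone with s > 1/3.5 = 0.2857 and zero contribution is dominant for anyone below.
D alone (share 8/24) is above the threshold, contributing 42; the remaining 5 contribute 0. Total contributed: 42.
The shared-equipment pool pays out 3.5 × 42 = 147.00 in total (split across the unequal shares, but the aggregate is all that matters for the group sum).
The 5 free-riders keep 42 each, adding 210. Group total = 210 + 147.00 = 357.00.

357.00 hours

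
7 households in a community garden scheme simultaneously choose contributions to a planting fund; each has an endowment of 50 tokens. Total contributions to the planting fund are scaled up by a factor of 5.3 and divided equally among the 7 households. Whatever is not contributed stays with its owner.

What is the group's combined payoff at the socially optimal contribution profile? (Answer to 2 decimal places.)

Each contributed unit returns 5.300 to the group as a whole (0.7571 to each of 7 players), which exceeds 1, so the social optimum is full contribution: group total = 5.300 × 350 = 1855.00.

1855.00 tokens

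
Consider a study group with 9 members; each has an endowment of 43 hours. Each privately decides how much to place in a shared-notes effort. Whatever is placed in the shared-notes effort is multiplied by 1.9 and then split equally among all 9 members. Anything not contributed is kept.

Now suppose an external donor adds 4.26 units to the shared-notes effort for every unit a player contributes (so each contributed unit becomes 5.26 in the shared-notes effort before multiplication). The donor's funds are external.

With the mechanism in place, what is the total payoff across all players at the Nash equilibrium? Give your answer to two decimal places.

3867.68 hours

The effective private return per unit is now 1.9 × 5.26 / 9 = 1.1104 > 1, so every player's dominant strategy flips to full contribution.
So the Nash equilibrium is full contribution by all 9; the group earns 1.9 × 5.26 × 387 = 3867.68.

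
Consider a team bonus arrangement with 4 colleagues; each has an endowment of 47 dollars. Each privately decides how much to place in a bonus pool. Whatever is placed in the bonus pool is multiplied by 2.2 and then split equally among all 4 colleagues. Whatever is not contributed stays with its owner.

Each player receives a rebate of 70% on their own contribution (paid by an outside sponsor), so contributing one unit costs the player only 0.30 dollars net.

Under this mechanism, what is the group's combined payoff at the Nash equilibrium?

545.20 dollars

The effective private return per unit is now (2.2/4) / 0.30 = 1.8333 > 1, so every player's dominant strategy flips to full contribution.
So the Nash equilibrium is full contribution by all 4; the group earns 4 × (47 × 0.70 + 2.2 × 47) = 545.20.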